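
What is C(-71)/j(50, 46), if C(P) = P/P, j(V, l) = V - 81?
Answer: -1/31 ≈ -0.032258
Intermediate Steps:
j(V, l) = -81 + V
C(P) = 1
C(-71)/j(50, 46) = 1/(-81 + 50) = 1/(-31) = 1*(-1/31) = -1/31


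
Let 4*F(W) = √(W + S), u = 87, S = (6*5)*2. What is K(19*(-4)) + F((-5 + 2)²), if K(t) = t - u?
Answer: -163 + √69/4 ≈ -160.92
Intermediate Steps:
S = 60 (S = 30*2 = 60)
K(t) = -87 + t (K(t) = t - 1*87 = t - 87 = -87 + t)
F(W) = √(60 + W)/4 (F(W) = √(W + 60)/4 = √(60 + W)/4)
K(19*(-4)) + F((-5 + 2)²) = (-87 + 19*(-4)) + √(60 + (-5 + 2)²)/4 = (-87 - 76) + √(60 + (-3)²)/4 = -163 + √(60 + 9)/4 = -163 + √69/4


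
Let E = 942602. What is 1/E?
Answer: 1/942602 ≈ 1.0609e-6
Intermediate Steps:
1/E = 1/942602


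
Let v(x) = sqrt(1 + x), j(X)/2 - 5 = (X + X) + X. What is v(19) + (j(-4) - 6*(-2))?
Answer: -2 + 2*sqrt(5) ≈ 2.4721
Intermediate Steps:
j(X) = 10 + 6*X (j(X) = 10 + 2*((X + X) + X) = 10 + 2*(2*X + X) = 10 + 2*(3*X) = 10 + 6*X)
v(19) + (j(-4) - 6*(-2)) = sqrt(1 + 19) + ((10 + 6*(-4)) - 6*(-2)) = sqrt(20) + ((10 - 24) + 12) = 2*sqrt(5) + (-14 + 12) = 2*sqrt(5) - 2 = -2 + 2*sqrt(5)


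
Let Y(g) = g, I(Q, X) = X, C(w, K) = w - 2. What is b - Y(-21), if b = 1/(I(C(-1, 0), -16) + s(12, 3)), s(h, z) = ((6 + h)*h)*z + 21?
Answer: 13714/653 ≈ 21.002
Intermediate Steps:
C(w, K) = -2 + w
s(h, z) = 21 + h*z*(6 + h) (s(h, z) = (h*(6 + h))*z + 21 = h*z*(6 + h) + 21 = 21 + h*z*(6 + h))
b = 1/653 (b = 1/(-16 + (21 + 3*12² + 6*12*3)) = 1/(-16 + (21 + 3*144 + 216)) = 1/(-16 + (21 + 432 + 216)) = 1/(-16 + 669) = 1/653 ≈ 0.0015314)
b - Y(-21) = 1/653 - 1*(-21) = 1/653 + 21 = 13714/653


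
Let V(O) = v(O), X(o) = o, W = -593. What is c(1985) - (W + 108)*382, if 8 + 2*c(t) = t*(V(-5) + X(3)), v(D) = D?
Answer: 183281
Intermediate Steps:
V(O) = O
c(t) = -4 - t (c(t) = -4 + (t*(-5 + 3))/2 = -4 + (t*(-2))/2 = -4 + (-2*t)/2 = -4 - t)
c(1985) - (W + 108)*382 = (-4 - 1*1985) - (-593 + 108)*382 = (-4 - 1985) - (-485)*382 = -1989 - 1*(-185270) = -1989 + 185270 = 183281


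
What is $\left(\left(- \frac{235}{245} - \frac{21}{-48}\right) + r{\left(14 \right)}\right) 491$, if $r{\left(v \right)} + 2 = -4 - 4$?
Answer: $- \frac{4050259}{784} \approx -5166.1$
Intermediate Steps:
$r{\left(v \right)} = -10$ ($r{\left(v \right)} = -2 - 8 = -10$)
$\left(\left(- \frac{235}{245} - \frac{21}{-48}\right) + r{\left(14 \right)}\right) 491 = \left(\left(- \frac{235}{245} - \frac{21}{-48}\right) - 10\right) 491 = \left(\left(\left(-235\right) \frac{1}{245} - - \frac{7}{16}\right) - 10\right) 491 = \left(\left(- \frac{47}{49} + \frac{7}{16}\right) - 10\right) 491 = \left(- \frac{409}{784} - 10\right) 491 = \left(- \frac{8249}{784}\right) 491 = - \frac{4050259}{784}$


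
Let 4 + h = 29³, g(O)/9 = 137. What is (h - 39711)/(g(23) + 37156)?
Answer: -15326/38389 ≈ -0.39923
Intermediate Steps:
g(O) = 1233 (g(O) = 9*137 = 1233)
h = 24385 (h = -4 + 29³ = -4 + 24389 = 24385)
(h - 39711)/(g(23) + 37156) = (24385 - 39711)/(1233 + 37156) = -15326/38389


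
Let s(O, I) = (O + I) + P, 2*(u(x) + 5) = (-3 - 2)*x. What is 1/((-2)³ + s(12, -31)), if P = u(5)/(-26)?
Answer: -52/1369 ≈ -0.037984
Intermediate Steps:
u(x) = -5 - 5*x/2 (u(x) = -5 + ((-3 - 2)*x)/2 = -5 + (-5*x)/2 = -5 - 5*x/2)
P = 35/52 (P = (-5 - 5/2*5)/(-26) = (-5 - 25/2)*(-1/26) = -35/2*(-1/26) = 35/52 ≈ 0.67308)
s(O, I) = 35/52 + I + O (s(O, I) = (O + I) + 35/52 = (I + O) + 35/52 = 35/52 + I + O)
1/((-2)³ + s(12, -31)) = 1/((-2)³ + (35/52 - 31 + 12)) = 1/(-8 - 953/52) = 1/(-1369/52) = -52/1369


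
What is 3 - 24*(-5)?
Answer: 123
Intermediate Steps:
3 - 24*(-5) = 3 - 4*(-30) = 3 + 120 = 123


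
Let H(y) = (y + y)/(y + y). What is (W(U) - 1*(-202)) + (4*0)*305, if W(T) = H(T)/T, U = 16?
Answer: 3233/16 ≈ 202.06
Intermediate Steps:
H(y) = 1 (H(y) = (2*y)/((2*y)) = (2*y)*(1/(2*y)) = 1)
W(T) = 1/T
(W(U) - 1*(-202)) + (4*0)*305 = (1/16 - 1*(-202)) + (4*0)*305 = (1/16 + 202) + 0*305 = 3233/16 + 0 = 3233/16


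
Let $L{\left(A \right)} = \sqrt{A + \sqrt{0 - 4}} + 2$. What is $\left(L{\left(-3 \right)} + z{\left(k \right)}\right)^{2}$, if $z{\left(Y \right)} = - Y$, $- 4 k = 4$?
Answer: $\left(3 + \sqrt{-3 + 2 i}\right)^{2} \approx 9.3015 + 12.904 i$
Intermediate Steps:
$k = -1$ ($k = \left(- \frac{1}{4}\right) 4 = -1$)
$L{\left(A \right)} = 2 + \sqrt{A + 2 i}$ ($L{\left(A \right)} = \sqrt{A + \sqrt{-4}} + 2 = \sqrt{A + 2 i} + 2 = 2 + \sqrt{A + 2 i}$)
$\left(L{\left(-3 \right)} + z{\left(k \right)}\right)^{2} = \left(\left(2 + \sqrt{-3 + 2 i}\right) - -1\right)^{2} = \left(\left(2 + \sqrt{-3 + 2 i}\right) + 1\right)^{2} = \left(3 + \sqrt{-3 + 2 i}\right)^{2}$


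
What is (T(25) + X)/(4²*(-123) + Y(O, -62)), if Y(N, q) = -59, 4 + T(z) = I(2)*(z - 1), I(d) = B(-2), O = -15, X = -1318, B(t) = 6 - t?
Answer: 1130/2027 ≈ 0.55747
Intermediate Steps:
I(d) = 8 (I(d) = 6 - 1*(-2) = 6 + 2 = 8)
T(z) = -12 + 8*z (T(z) = -4 + 8*(z - 1) = -4 + 8*(-1 + z) = -4 + (-8 + 8*z) = -12 + 8*z)
(T(25) + X)/(4²*(-123) + Y(O, -62)) = ((-12 + 8*25) - 1318)/(4²*(-123) - 59) = ((-12 + 200) - 1318)/(16*(-123) - 59) = (188 - 1318)/(-1968 - 59) = -1130/(-2027) = -1130*(-1/2027) = 1130/2027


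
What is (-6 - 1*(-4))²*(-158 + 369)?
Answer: 844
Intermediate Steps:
(-6 - 1*(-4))²*(-158 + 369) = (-6 + 4)²*211 = (-2)²*211 = 4*211 = 844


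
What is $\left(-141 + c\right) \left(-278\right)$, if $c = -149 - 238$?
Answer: $146784$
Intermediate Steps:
$c = -387$
$\left(-141 + c\right) \left(-278\right) = \left(-141 - 387\right) \left(-278\right) = \left(-528\right) \left(-278\right) = 146784$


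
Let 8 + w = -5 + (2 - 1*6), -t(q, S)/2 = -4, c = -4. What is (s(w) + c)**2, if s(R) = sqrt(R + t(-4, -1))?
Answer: 7 - 24*I ≈ 7.0 - 24.0*I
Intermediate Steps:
t(q, S) = 8 (t(q, S) = -2*(-4) = 8)
w = -17 (w = -8 + (-5 + (2 - 1*6)) = -8 + (-5 + (2 - 6)) = -8 + (-5 - 4) = -8 - 9 = -17)
s(R) = sqrt(8 + R) (s(R) = sqrt(R + 8) = sqrt(8 + R))
(s(w) + c)**2 = (sqrt(8 - 17) - 4)**2 = (sqrt(-9) - 4)**2 = (3*I - 4)**2 = (-4 + 3*I)**2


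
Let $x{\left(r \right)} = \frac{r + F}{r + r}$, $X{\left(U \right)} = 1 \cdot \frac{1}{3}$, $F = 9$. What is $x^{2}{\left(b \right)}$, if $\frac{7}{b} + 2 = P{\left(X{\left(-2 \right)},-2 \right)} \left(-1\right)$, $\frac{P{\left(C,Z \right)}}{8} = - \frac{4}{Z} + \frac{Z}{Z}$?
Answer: $\frac{51529}{196} \approx 262.9$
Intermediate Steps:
$X{\left(U \right)} = \frac{1}{3}$ ($X{\left(U \right)} = 1 \cdot \frac{1}{3} = \frac{1}{3}$)
$P{\left(C,Z \right)} = 8 - \frac{32}{Z}$ ($P{\left(C,Z \right)} = 8 \left(- \frac{4}{Z} + \frac{Z}{Z}\right) = 8 \left(- \frac{4}{Z} + 1\right) = 8 \left(1 - \frac{4}{Z}\right) = 8 - \frac{32}{Z}$)
$b = - \frac{7}{26}$ ($b = \frac{7}{-2 + \left(8 - \frac{32}{-2}\right) \left(-1\right)} = \frac{7}{-2 + \left(8 - -16\right) \left(-1\right)} = \frac{7}{-2 + \left(8 + 16\right) \left(-1\right)} = \frac{7}{-2 + 24 \left(-1\right)} = \frac{7}{-2 - 24} = \frac{7}{-26} = 7 \left(- \frac{1}{26}\right) = - \frac{7}{26} \approx -0.26923$)
$x{\left(r \right)} = \frac{9 + r}{2 r}$ ($x{\left(r \right)} = \frac{r + 9}{r + r} = \frac{9 + r}{2 r}$)
$x^{2}{\left(b \right)} = \left(\frac{9 - \frac{7}{26}}{2 \left(- \frac{7}{26}\right)}\right)^{2} = \left(\frac{1}{2} \left(- \frac{26}{7}\right) \frac{227}{26}\right)^{2} = \left(- \frac{227}{14}\right)^{2} = \frac{51529}{196}$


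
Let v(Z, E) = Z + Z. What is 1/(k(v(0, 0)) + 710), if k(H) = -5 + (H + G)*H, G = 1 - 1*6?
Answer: 1/705 ≈ 0.0014184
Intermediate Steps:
G = -5 (G = 1 - 6 = -5)
v(Z, E) = 2*Z
k(H) = -5 + H*(-5 + H) (k(H) = -5 + (H - 5)*H = -5 + (-5 + H)*H = -5 + H*(-5 + H))
1/(k(v(0, 0)) + 710) = 1/((-5 + (2*0)² - 10*0) + 710) = 1/((-5 + 0² - 5*0) + 710) = 1/((-5 + 0 + 0) + 710) = 1/(-5 + 710) = 1/705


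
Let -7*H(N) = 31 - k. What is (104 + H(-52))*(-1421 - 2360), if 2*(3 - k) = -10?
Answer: -2665605/7 ≈ -3.8080e+5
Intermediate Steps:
k = 8 (k = 3 - ½*(-10) = 3 + 5 = 8)
H(N) = -23/7 (H(N) = -(31 - 1*8)/7 = -(31 - 8)/7 = -⅐*23 = -23/7)
(104 + H(-52))*(-1421 - 2360) = (104 - 23/7)*(-1421 - 2360) = (705/7)*(-3781) = -2665605/7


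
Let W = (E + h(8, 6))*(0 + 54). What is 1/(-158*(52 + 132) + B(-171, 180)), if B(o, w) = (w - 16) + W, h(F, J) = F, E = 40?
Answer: -1/26316 ≈ -3.8000e-5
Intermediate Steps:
W = 2592 (W = (40 + 8)*(0 + 54) = 48*54 = 2592)
B(o, w) = 2576 + w (B(o, w) = (w - 16) + 2592 = (-16 + w) + 2592 = 2576 + w)
1/(-158*(52 + 132) + B(-171, 180)) = 1/(-158*(52 + 132) + (2576 + 180)) = 1/(-158*184 + 2756) = 1/(-29072 + 2756) = 1/(-26316) = -1/26316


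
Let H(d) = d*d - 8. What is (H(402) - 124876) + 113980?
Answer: 150700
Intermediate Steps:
H(d) = -8 + d**2 (H(d) = d**2 - 8 = -8 + d**2)
(H(402) - 124876) + 113980 = ((-8 + 402**2) - 124876) + 113980 = ((-8 + 161604) - 124876) + 113980 = (161596 - 124876) + 113980 = 36720 + 113980 = 150700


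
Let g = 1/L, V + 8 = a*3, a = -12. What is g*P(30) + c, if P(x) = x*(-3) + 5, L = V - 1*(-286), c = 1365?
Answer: 330245/242 ≈ 1364.6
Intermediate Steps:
V = -44 (V = -8 - 12*3 = -8 - 36 = -44)
L = 242 (L = -44 - 1*(-286) = -44 + 286 = 242)
P(x) = 5 - 3*x (P(x) = -3*x + 5 = 5 - 3*x)
g = 1/242 ≈ 0.0041322
g*P(30) + c = (5 - 3*30)/242 + 1365 = (5 - 90)/242 + 1365 = (1/242)*(-85) + 1365 = -85/242 + 1365 = 330245/242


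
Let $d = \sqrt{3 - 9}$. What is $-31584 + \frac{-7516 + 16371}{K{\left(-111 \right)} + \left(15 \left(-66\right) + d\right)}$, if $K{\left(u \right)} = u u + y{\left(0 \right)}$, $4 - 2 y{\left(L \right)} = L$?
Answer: $\frac{7 \left(- 4512 \sqrt{6} + 51133231 i\right)}{\sqrt{6} - 11333 i} \approx -31583.0 - 0.00016888 i$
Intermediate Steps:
$y{\left(L \right)} = 2 - \frac{L}{2}$
$d = i \sqrt{6}$ ($d = \sqrt{-6} = i \sqrt{6} \approx 2.4495 i$)
$K{\left(u \right)} = 2 + u^{2}$ ($K{\left(u \right)} = u u + \left(2 - 0\right) = u^{2} + \left(2 + 0\right) = u^{2} + 2 = 2 + u^{2}$)
$-31584 + \frac{-7516 + 16371}{K{\left(-111 \right)} + \left(15 \left(-66\right) + d\right)} = -31584 + \frac{-7516 + 16371}{\left(2 + \left(-111\right)^{2}\right) + \left(15 \left(-66\right) + i \sqrt{6}\right)} = -31584 + \frac{8855}{\left(2 + 12321\right) - \left(990 - i \sqrt{6}\right)} = -31584 + \frac{8855}{12323 - \left(990 - i \sqrt{6}\right)} = -31584 + \frac{8855}{11333 + i \sqrt{6}}$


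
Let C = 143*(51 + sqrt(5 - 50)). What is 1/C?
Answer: 17/126126 - I*sqrt(5)/126126 ≈ 0.00013479 - 1.7729e-5*I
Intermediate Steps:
C = 7293 + 429*I*sqrt(5) (C = 143*(51 + sqrt(-45)) = 143*(51 + 3*I*sqrt(5)) = 7293 + 429*I*sqrt(5) ≈ 7293.0 + 959.27*I)
1/C = 1/(7293 + 429*I*sqrt(5))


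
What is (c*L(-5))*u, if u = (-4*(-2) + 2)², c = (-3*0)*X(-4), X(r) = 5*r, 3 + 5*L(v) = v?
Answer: 0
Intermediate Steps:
L(v) = -⅗ + v/5
c = 0 (c = (-3*0)*(5*(-4)) = 0*(-20) = 0)
u = 100 (u = (8 + 2)² = 10² = 100)
(c*L(-5))*u = (0*(-⅗ + (⅕)*(-5)))*100 = (0*(-⅗ - 1))*100 = (0*(-8/5))*100 = 0*100 = 0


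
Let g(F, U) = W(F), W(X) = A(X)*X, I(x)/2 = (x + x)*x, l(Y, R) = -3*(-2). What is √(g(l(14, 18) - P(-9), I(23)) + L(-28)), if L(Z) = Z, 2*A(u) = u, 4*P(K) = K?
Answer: √386/8 ≈ 2.4559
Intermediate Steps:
l(Y, R) = 6
P(K) = K/4
A(u) = u/2
I(x) = 4*x² (I(x) = 2*((x + x)*x) = 2*((2*x)*x) = 2*(2*x²) = 4*x²)
W(X) = X²/2 (W(X) = (X/2)*X = X²/2)
g(F, U) = F²/2
√(g(l(14, 18) - P(-9), I(23)) + L(-28)) = √((6 - (-9)/4)²/2 - 28) = √((6 - 1*(-9/4))²/2 - 28) = √((6 + 9/4)²/2 - 28) = √((33/4)²/2 - 28) = √((½)*(1089/16) - 28) = √(1089/32 - 28) = √(193/32) = √386/8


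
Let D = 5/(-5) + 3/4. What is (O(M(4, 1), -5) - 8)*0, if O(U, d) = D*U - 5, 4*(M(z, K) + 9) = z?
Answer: 0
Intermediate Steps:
M(z, K) = -9 + z/4
D = -¼ (D = 5*(-⅕) + 3*(¼) = -1 + ¾ = -¼ ≈ -0.25000)
O(U, d) = -5 - U/4 (O(U, d) = -U/4 - 5 = -5 - U/4)
(O(M(4, 1), -5) - 8)*0 = ((-5 - (-9 + (¼)*4)/4) - 8)*0 = ((-5 - (-9 + 1)/4) - 8)*0 = ((-5 - ¼*(-8)) - 8)*0 = ((-5 + 2) - 8)*0 = (-3 - 8)*0 = -11*0 = 0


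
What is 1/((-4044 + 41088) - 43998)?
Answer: -1/6954 ≈ -0.00014380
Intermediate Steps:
1/((-4044 + 41088) - 43998) = 1/(37044 - 43998) = 1/(-6954) = -1/6954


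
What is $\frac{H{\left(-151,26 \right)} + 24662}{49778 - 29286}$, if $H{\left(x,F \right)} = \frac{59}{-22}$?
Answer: $\frac{542505}{450824} \approx 1.2034$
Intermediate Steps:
$H{\left(x,F \right)} = - \frac{59}{22}$ ($H{\left(x,F \right)} = 59 \left(- \frac{1}{22}\right) = - \frac{59}{22}$)
$\frac{H{\left(-151,26 \right)} + 24662}{49778 - 29286} = \frac{- \frac{59}{22} + 24662}{49778 - 29286} = \frac{542505}{22 \cdot 20492} = \frac{542505}{22} \cdot \frac{1}{20492} = \frac{542505}{450824}$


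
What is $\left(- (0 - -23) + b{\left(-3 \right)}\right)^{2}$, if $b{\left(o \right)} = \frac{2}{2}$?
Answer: $484$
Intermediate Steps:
$b{\left(o \right)} = 1$ ($b{\left(o \right)} = 2 \cdot \frac{1}{2} = 1$)
$\left(- (0 - -23) + b{\left(-3 \right)}\right)^{2} = \left(- (0 - -23) + 1\right)^{2} = \left(- (0 + 23) + 1\right)^{2} = \left(\left(-1\right) 23 + 1\right)^{2} = \left(-23 + 1\right)^{2} = \left(-22\right)^{2} = 484$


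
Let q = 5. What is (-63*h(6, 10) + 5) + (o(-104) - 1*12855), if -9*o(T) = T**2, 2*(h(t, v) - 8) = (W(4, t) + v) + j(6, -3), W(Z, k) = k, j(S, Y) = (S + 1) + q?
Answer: -138940/9 ≈ -15438.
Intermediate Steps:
j(S, Y) = 6 + S (j(S, Y) = (S + 1) + 5 = (1 + S) + 5 = 6 + S)
h(t, v) = 14 + t/2 + v/2 (h(t, v) = 8 + ((t + v) + (6 + 6))/2 = 8 + ((t + v) + 12)/2 = 8 + (12 + t + v)/2 = 8 + (6 + t/2 + v/2) = 14 + t/2 + v/2)
o(T) = -T**2/9
(-63*h(6, 10) + 5) + (o(-104) - 1*12855) = (-63*(14 + (1/2)*6 + (1/2)*10) + 5) + (-1/9*(-104)**2 - 1*12855) = (-63*(14 + 3 + 5) + 5) + (-1/9*10816 - 12855) = (-63*22 + 5) + (-10816/9 - 12855) = (-1386 + 5) - 126511/9 = -1381 - 126511/9 = -138940/9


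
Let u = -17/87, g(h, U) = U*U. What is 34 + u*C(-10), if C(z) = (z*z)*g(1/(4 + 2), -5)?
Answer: -39542/87 ≈ -454.51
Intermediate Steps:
g(h, U) = U²
u = -17/87 (u = -17*1/87 = -17/87 ≈ -0.19540)
C(z) = 25*z² (C(z) = (z*z)*(-5)² = z²*25 = 25*z²)
34 + u*C(-10) = 34 - 425*(-10)²/87 = 34 - 425*100/87 = 34 - 17/87*2500 = 34 - 42500/87 = -39542/87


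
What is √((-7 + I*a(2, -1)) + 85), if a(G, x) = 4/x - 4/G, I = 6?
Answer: √42 ≈ 6.4807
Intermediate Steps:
a(G, x) = -4/G + 4/x
√((-7 + I*a(2, -1)) + 85) = √((-7 + 6*(-4/2 + 4/(-1))) + 85) = √((-7 + 6*(-4*½ + 4*(-1))) + 85) = √((-7 + 6*(-2 - 4)) + 85) = √((-7 + 6*(-6)) + 85) = √((-7 - 36) + 85) = √(-43 + 85) = √42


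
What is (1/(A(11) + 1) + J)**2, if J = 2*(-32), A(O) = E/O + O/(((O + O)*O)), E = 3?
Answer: 3363556/841 ≈ 3999.5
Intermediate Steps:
A(O) = 7/(2*O) (A(O) = 3/O + O/(((O + O)*O)) = 3/O + O/(((2*O)*O)) = 3/O + O/((2*O**2)) = 3/O + O*(1/(2*O**2)) = 3/O + 1/(2*O) = 7/(2*O))
J = -64
(1/(A(11) + 1) + J)**2 = (1/((7/2)/11 + 1) - 64)**2 = (1/((7/2)*(1/11) + 1) - 64)**2 = (1/(7/22 + 1) - 64)**2 = (1/(29/22) - 64)**2 = (22/29 - 64)**2 = (-1834/29)**2 = 3363556/841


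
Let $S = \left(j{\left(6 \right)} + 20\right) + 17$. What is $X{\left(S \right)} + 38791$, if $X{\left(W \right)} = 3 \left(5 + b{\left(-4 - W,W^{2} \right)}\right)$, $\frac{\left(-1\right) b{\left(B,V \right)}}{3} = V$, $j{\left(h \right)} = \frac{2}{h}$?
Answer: $26262$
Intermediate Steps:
$S = \frac{112}{3}$ ($S = \left(\frac{2}{6} + 20\right) + 17 = \left(2 \cdot \frac{1}{6} + 20\right) + 17 = \left(\frac{1}{3} + 20\right) + 17 = \frac{61}{3} + 17 = \frac{112}{3} \approx 37.333$)
$b{\left(B,V \right)} = - 3 V$
$X{\left(W \right)} = 15 - 9 W^{2}$ ($X{\left(W \right)} = 3 \left(5 - 3 W^{2}\right) = 15 - 9 W^{2}$)
$X{\left(S \right)} + 38791 = \left(15 - 9 \left(\frac{112}{3}\right)^{2}\right) + 38791 = \left(15 - 12544\right) + 38791 = -12529 + 38791 = 26262$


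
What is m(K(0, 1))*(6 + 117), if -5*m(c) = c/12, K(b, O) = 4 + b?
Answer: -41/5 ≈ -8.2000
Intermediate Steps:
m(c) = -c/60 (m(c) = -c/(5*12) = -c/60)
m(K(0, 1))*(6 + 117) = (-(4 + 0)/60)*(6 + 117) = -1/60*4*123 = -1/15*123 = -41/5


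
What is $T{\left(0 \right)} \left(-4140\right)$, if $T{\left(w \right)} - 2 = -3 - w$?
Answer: $4140$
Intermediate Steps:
$T{\left(w \right)} = -1 - w$ ($T{\left(w \right)} = 2 - \left(3 + w\right) = -1 - w$)
$T{\left(0 \right)} \left(-4140\right) = \left(-1 - 0\right) \left(-4140\right) = \left(-1 + 0\right) \left(-4140\right) = \left(-1\right) \left(-4140\right) = 4140$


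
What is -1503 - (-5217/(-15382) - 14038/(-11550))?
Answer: -133651162583/88831050 ≈ -1504.6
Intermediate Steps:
-1503 - (-5217/(-15382) - 14038/(-11550)) = -1503 - (-5217*(-1/15382) - 14038*(-1/11550)) = -1503 - (5217/15382 + 7019/5775) = -1503 - 1*138094433/88831050 = -1503 - 138094433/88831050 = -133651162583/88831050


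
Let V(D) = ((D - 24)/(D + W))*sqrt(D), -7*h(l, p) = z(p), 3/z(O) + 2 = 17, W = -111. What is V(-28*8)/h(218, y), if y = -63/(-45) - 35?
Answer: -6944*I*sqrt(14)/67 ≈ -387.79*I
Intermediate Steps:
z(O) = 1/5 (z(O) = 3/(-2 + 17) = 3/15 = 3*(1/15) = 1/5)
y = -168/5 (y = -63*(-1/45) - 35 = 7/5 - 35 = -168/5 ≈ -33.600)
h(l, p) = -1/35 (h(l, p) = -1/7*1/5 = -1/35)
V(D) = sqrt(D)*(-24 + D)/(-111 + D) (V(D) = ((D - 24)/(D - 111))*sqrt(D) = ((-24 + D)/(-111 + D))*sqrt(D) = sqrt(D)*(-24 + D)/(-111 + D))
V(-28*8)/h(218, y) = (sqrt(-28*8)*(-24 - 28*8)/(-111 - 28*8))/(-1/35) = (sqrt(-224)*(-24 - 224)/(-111 - 224))*(-35) = ((4*I*sqrt(14))*(-248)/(-335))*(-35) = ((4*I*sqrt(14))*(-1/335)*(-248))*(-35) = (992*I*sqrt(14)/335)*(-35) = -6944*I*sqrt(14)/67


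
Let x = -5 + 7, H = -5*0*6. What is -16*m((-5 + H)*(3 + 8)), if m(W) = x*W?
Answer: 1760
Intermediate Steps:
H = 0 (H = 0*6 = 0)
x = 2
m(W) = 2*W
-16*m((-5 + H)*(3 + 8)) = -32*(-5 + 0)*(3 + 8) = -32*(-5*11) = -32*(-55) = -16*(-110) = 1760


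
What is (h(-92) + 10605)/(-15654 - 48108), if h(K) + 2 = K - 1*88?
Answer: -10423/63762 ≈ -0.16347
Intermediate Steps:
h(K) = -90 + K (h(K) = -2 + (K - 1*88) = -2 + (K - 88) = -2 + (-88 + K) = -90 + K)
(h(-92) + 10605)/(-15654 - 48108) = ((-90 - 92) + 10605)/(-15654 - 48108) = (-182 + 10605)/(-63762) = 10423*(-1/63762) = -10423/63762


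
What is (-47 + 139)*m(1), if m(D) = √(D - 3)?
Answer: 92*I*√2 ≈ 130.11*I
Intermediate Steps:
m(D) = √(-3 + D)
(-47 + 139)*m(1) = (-47 + 139)*√(-3 + 1) = 92*√(-2) = 92*(I*√2) = 92*I*√2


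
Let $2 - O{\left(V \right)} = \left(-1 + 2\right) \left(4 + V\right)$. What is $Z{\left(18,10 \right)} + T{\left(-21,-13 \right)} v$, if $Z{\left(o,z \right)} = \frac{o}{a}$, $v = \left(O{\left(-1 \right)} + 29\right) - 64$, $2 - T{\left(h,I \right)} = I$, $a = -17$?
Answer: $- \frac{9198}{17} \approx -541.06$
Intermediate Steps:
$T{\left(h,I \right)} = 2 - I$
$O{\left(V \right)} = -2 - V$ ($O{\left(V \right)} = 2 - \left(-1 + 2\right) \left(4 + V\right) = 2 - 1 \left(4 + V\right) = 2 - \left(4 + V\right) = -2 - V$)
$v = -36$ ($v = \left(\left(-2 - -1\right) + 29\right) - 64 = \left(\left(-2 + 1\right) + 29\right) - 64 = \left(-1 + 29\right) - 64 = 28 - 64 = -36$)
$Z{\left(o,z \right)} = - \frac{o}{17}$ ($Z{\left(o,z \right)} = \frac{o}{-17} = o \left(- \frac{1}{17}\right) = - \frac{o}{17}$)
$Z{\left(18,10 \right)} + T{\left(-21,-13 \right)} v = \left(- \frac{1}{17}\right) 18 + \left(2 - -13\right) \left(-36\right) = - \frac{18}{17} + \left(2 + 13\right) \left(-36\right) = - \frac{18}{17} + 15 \left(-36\right) = - \frac{18}{17} - 540 = - \frac{9198}{17}$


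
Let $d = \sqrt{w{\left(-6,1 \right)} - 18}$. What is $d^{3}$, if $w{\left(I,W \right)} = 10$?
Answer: $- 16 i \sqrt{2} \approx - 22.627 i$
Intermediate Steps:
$d = 2 i \sqrt{2}$ ($d = \sqrt{10 - 18} = \sqrt{-8} = 2 i \sqrt{2} \approx 2.8284 i$)
$d^{3} = \left(2 i \sqrt{2}\right)^{3} = - 16 i \sqrt{2}$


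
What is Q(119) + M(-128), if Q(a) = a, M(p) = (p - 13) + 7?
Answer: -15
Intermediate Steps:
M(p) = -6 + p (M(p) = (-13 + p) + 7 = -6 + p)
Q(119) + M(-128) = 119 + (-6 - 128) = 119 - 134 = -15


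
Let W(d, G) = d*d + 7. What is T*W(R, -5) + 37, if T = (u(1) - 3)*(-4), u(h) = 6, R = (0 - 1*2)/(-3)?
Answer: -157/3 ≈ -52.333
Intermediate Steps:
R = 2/3 (R = (0 - 2)*(-1/3) = -2*(-1/3) = 2/3 ≈ 0.66667)
T = -12 (T = (6 - 3)*(-4) = 3*(-4) = -12)
W(d, G) = 7 + d**2 (W(d, G) = d**2 + 7 = 7 + d**2)
T*W(R, -5) + 37 = -12*(7 + (2/3)**2) + 37 = -12*(7 + 4/9) + 37 = -12*67/9 + 37 = -268/3 + 37 = -157/3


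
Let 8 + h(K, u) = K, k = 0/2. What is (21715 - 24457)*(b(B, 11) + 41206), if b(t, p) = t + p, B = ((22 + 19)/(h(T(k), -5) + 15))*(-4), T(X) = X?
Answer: -790669410/7 ≈ -1.1295e+8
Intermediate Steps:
k = 0 (k = 0*(½) = 0)
h(K, u) = -8 + K
B = -164/7 (B = ((22 + 19)/((-8 + 0) + 15))*(-4) = (41/(-8 + 15))*(-4) = (41/7)*(-4) = -164/7 ≈ -23.429)
b(t, p) = p + t
(21715 - 24457)*(b(B, 11) + 41206) = (21715 - 24457)*((11 - 164/7) + 41206) = -2742*(-87/7 + 41206) = -2742*288355/7 = -790669410/7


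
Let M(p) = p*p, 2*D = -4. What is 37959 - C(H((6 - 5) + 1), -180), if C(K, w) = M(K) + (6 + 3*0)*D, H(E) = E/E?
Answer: 37970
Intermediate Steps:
D = -2 (D = (½)*(-4) = -2)
M(p) = p²
H(E) = 1
C(K, w) = -12 + K² (C(K, w) = K² + (6 + 3*0)*(-2) = K² + (6 + 0)*(-2) = K² + 6*(-2) = K² - 12 = -12 + K²)
37959 - C(H((6 - 5) + 1), -180) = 37959 - (-12 + 1²) = 37959 - (-12 + 1) = 37959 - 1*(-11) = 37959 + 11 = 37970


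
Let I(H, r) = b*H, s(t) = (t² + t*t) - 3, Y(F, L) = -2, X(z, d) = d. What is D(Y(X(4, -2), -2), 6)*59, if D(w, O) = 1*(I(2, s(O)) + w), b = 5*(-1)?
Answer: -708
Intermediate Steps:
b = -5
s(t) = -3 + 2*t² (s(t) = (t² + t²) - 3 = 2*t² - 3 = -3 + 2*t²)
I(H, r) = -5*H
D(w, O) = -10 + w (D(w, O) = 1*(-5*2 + w) = 1*(-10 + w) = -10 + w)
D(Y(X(4, -2), -2), 6)*59 = (-10 - 2)*59 = -12*59 = -708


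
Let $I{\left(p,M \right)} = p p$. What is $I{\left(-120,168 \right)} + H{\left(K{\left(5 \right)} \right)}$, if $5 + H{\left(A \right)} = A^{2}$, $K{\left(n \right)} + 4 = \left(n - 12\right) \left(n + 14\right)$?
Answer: $33164$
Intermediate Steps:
$I{\left(p,M \right)} = p^{2}$
$K{\left(n \right)} = -4 + \left(-12 + n\right) \left(14 + n\right)$ ($K{\left(n \right)} = -4 + \left(n - 12\right) \left(n + 14\right) = -4 + \left(-12 + n\right) \left(14 + n\right)$)
$H{\left(A \right)} = -5 + A^{2}$
$I{\left(-120,168 \right)} + H{\left(K{\left(5 \right)} \right)} = \left(-120\right)^{2} - \left(5 - \left(-172 + 5^{2} + 2 \cdot 5\right)^{2}\right) = 14400 - \left(5 - \left(-172 + 25 + 10\right)^{2}\right) = 14400 - \left(5 - \left(-137\right)^{2}\right) = 14400 + \left(-5 + 18769\right) = 14400 + 18764 = 33164$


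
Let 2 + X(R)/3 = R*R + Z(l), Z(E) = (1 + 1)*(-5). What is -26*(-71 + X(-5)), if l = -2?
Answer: 832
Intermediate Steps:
Z(E) = -10 (Z(E) = 2*(-5) = -10)
X(R) = -36 + 3*R² (X(R) = -6 + 3*(R*R - 10) = -6 + 3*(R² - 10) = -6 + 3*(-10 + R²) = -6 + (-30 + 3*R²) = -36 + 3*R²)
-26*(-71 + X(-5)) = -26*(-71 + (-36 + 3*(-5)²)) = -26*(-71 + (-36 + 3*25)) = -26*(-71 + (-36 + 75)) = -26*(-71 + 39) = -26*(-32) = 832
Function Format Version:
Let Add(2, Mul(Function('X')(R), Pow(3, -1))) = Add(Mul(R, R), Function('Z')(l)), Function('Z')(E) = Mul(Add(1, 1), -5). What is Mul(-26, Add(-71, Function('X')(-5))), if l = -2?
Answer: 832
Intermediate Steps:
Function('Z')(E) = -10 (Function('Z')(E) = Mul(2, -5) = -10)
Function('X')(R) = Add(-36, Mul(3, Pow(R, 2))) (Function('X')(R) = Add(-6, Mul(3, Add(Mul(R, R), -10))) = Add(-6, Mul(3, Add(Pow(R, 2), -10))) = Add(-6, Mul(3, Add(-10, Pow(R, 2)))) = Add(-6, Add(-30, Mul(3, Pow(R, 2)))) = Add(-36, Mul(3, Pow(R, 2))))
Mul(-26, Add(-71, Function('X')(-5))) = Mul(-26, Add(-71, Add(-36, Mul(3, Pow(-5, 2))))) = Mul(-26, Add(-71, Add(-36, Mul(3, 25)))) = Mul(-26, Add(-71, Add(-36, 75))) = Mul(-26, Add(-71, 39)) = Mul(-26, -32) = 832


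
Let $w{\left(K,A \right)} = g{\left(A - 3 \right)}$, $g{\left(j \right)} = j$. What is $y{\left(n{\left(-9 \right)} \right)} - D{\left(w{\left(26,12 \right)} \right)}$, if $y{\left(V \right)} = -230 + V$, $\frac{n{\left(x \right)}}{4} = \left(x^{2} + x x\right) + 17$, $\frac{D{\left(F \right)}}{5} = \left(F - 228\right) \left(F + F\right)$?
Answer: $20196$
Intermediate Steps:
$w{\left(K,A \right)} = -3 + A$ ($w{\left(K,A \right)} = A - 3 = -3 + A$)
$D{\left(F \right)} = 10 F \left(-228 + F\right)$ ($D{\left(F \right)} = 5 \left(F - 228\right) \left(F + F\right) = 5 \left(-228 + F\right) 2 F = 5 \cdot 2 F \left(-228 + F\right) = 10 F \left(-228 + F\right)$)
$n{\left(x \right)} = 68 + 8 x^{2}$ ($n{\left(x \right)} = 4 \left(\left(x^{2} + x x\right) + 17\right) = 4 \left(\left(x^{2} + x^{2}\right) + 17\right) = 4 \left(2 x^{2} + 17\right) = 4 \left(17 + 2 x^{2}\right) = 68 + 8 x^{2}$)
$y{\left(n{\left(-9 \right)} \right)} - D{\left(w{\left(26,12 \right)} \right)} = \left(-230 + \left(68 + 8 \left(-9\right)^{2}\right)\right) - 10 \left(-3 + 12\right) \left(-228 + \left(-3 + 12\right)\right) = \left(-230 + \left(68 + 8 \cdot 81\right)\right) - 10 \cdot 9 \left(-228 + 9\right) = \left(-230 + \left(68 + 648\right)\right) - 10 \cdot 9 \left(-219\right) = \left(-230 + 716\right) - -19710 = 486 + 19710 = 20196$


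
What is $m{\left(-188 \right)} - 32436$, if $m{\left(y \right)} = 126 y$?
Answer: $-56124$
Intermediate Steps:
$m{\left(-188 \right)} - 32436 = 126 \left(-188\right) - 32436 = -23688 - 32436 = -56124$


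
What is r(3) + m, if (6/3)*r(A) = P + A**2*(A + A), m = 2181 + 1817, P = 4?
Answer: 4027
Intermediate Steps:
m = 3998
r(A) = 2 + A**3 (r(A) = (4 + A**2*(A + A))/2 = (4 + A**2*(2*A))/2 = (4 + 2*A**3)/2 = 2 + A**3)
r(3) + m = (2 + 3**3) + 3998 = (2 + 27) + 3998 = 29 + 3998 = 4027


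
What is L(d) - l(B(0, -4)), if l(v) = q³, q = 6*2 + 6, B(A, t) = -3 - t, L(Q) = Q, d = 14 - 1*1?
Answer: -5819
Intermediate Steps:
d = 13 (d = 14 - 1 = 13)
q = 18 (q = 12 + 6 = 18)
l(v) = 5832 (l(v) = 18³ = 5832)
L(d) - l(B(0, -4)) = 13 - 1*5832 = 13 - 5832 = -5819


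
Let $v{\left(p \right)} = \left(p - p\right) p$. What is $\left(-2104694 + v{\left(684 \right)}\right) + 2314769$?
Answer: $210075$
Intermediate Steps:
$v{\left(p \right)} = 0$ ($v{\left(p \right)} = 0 p = 0$)
$\left(-2104694 + v{\left(684 \right)}\right) + 2314769 = \left(-2104694 + 0\right) + 2314769 = -2104694 + 2314769 = 210075$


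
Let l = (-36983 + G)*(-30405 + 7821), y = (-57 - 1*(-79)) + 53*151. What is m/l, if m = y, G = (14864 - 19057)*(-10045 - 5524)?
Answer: -2675/491155582352 ≈ -5.4463e-9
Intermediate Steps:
G = 65280817 (G = -4193*(-15569) = 65280817)
y = 8025 (y = (-57 + 79) + 8003 = 22 + 8003 = 8025)
m = 8025
l = -1473466747056 (l = (-36983 + 65280817)*(-30405 + 7821) = 65243834*(-22584) = -1473466747056)
m/l = 8025/(-1473466747056) = 8025*(-1/1473466747056) = -2675/491155582352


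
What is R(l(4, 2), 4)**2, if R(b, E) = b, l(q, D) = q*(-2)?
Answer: 64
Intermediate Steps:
l(q, D) = -2*q
R(l(4, 2), 4)**2 = (-2*4)**2 = (-8)**2 = 64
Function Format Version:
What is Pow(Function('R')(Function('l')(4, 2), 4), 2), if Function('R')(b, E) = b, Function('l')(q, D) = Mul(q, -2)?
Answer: 64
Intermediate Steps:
Function('l')(q, D) = Mul(-2, q)
Pow(Function('R')(Function('l')(4, 2), 4), 2) = Pow(Mul(-2, 4), 2) = Pow(-8, 2) = 64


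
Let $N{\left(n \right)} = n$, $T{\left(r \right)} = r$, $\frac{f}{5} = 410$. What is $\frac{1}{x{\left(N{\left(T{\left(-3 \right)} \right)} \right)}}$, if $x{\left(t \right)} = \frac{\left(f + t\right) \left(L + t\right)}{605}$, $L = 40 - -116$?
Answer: $\frac{605}{313191} \approx 0.0019317$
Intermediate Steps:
$f = 2050$ ($f = 5 \cdot 410 = 2050$)
$L = 156$ ($L = 40 + 116 = 156$)
$x{\left(t \right)} = \frac{\left(156 + t\right) \left(2050 + t\right)}{605}$ ($x{\left(t \right)} = \frac{\left(2050 + t\right) \left(156 + t\right)}{605} = \left(156 + t\right) \left(2050 + t\right) \frac{1}{605} = \frac{\left(156 + t\right) \left(2050 + t\right)}{605}$)
$\frac{1}{x{\left(N{\left(T{\left(-3 \right)} \right)} \right)}} = \frac{1}{\frac{63960}{121} + \frac{\left(-3\right)^{2}}{605} + \frac{2206}{605} \left(-3\right)} = \frac{1}{\frac{63960}{121} + \frac{1}{605} \cdot 9 - \frac{6618}{605}} = \frac{1}{\frac{63960}{121} + \frac{9}{605} - \frac{6618}{605}} = \frac{1}{\frac{313191}{605}} = \frac{605}{313191}$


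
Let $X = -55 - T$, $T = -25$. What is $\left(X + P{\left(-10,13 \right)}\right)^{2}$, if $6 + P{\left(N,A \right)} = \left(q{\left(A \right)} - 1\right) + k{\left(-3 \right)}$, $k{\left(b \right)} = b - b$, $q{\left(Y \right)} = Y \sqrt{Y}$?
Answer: $3566 - 962 \sqrt{13} \approx 97.46$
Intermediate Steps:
$q{\left(Y \right)} = Y^{\frac{3}{2}}$
$k{\left(b \right)} = 0$
$X = -30$ ($X = -55 - -25 = -55 + 25 = -30$)
$P{\left(N,A \right)} = -7 + A^{\frac{3}{2}}$ ($P{\left(N,A \right)} = -6 + \left(\left(A^{\frac{3}{2}} - 1\right) + 0\right) = -6 + \left(\left(-1 + A^{\frac{3}{2}}\right) + 0\right) = -6 + \left(-1 + A^{\frac{3}{2}}\right) = -7 + A^{\frac{3}{2}}$)
$\left(X + P{\left(-10,13 \right)}\right)^{2} = \left(-30 - \left(7 - 13^{\frac{3}{2}}\right)\right)^{2} = \left(-30 - \left(7 - 13 \sqrt{13}\right)\right)^{2} = \left(-37 + 13 \sqrt{13}\right)^{2}$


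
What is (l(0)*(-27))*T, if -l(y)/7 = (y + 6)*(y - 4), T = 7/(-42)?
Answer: 756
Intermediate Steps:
T = -1/6 (T = 7*(-1/42) = -1/6 ≈ -0.16667)
l(y) = -7*(-4 + y)*(6 + y) (l(y) = -7*(y + 6)*(y - 4) = -7*(6 + y)*(-4 + y) = -7*(-4 + y)*(6 + y))
(l(0)*(-27))*T = ((168 - 14*0 - 7*0**2)*(-27))*(-1/6) = ((168 + 0 - 7*0)*(-27))*(-1/6) = ((168 + 0 + 0)*(-27))*(-1/6) = (168*(-27))*(-1/6) = -4536*(-1/6) = 756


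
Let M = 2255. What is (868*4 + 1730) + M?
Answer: 7457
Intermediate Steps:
(868*4 + 1730) + M = (868*4 + 1730) + 2255 = (3472 + 1730) + 2255 = 5202 + 2255 = 7457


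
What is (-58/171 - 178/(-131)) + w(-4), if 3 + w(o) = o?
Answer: -133967/22401 ≈ -5.9804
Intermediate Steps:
w(o) = -3 + o
(-58/171 - 178/(-131)) + w(-4) = (-58/171 - 178/(-131)) + (-3 - 4) = (-58*1/171 - 178*(-1/131)) - 7 = (-58/171 + 178/131) - 7 = 22840/22401 - 7 = -133967/22401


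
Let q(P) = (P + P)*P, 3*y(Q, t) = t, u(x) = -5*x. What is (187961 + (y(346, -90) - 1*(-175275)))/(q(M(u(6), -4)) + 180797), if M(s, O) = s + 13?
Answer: 363206/181375 ≈ 2.0025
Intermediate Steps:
M(s, O) = 13 + s
y(Q, t) = t/3
q(P) = 2*P² (q(P) = (2*P)*P = 2*P²)
(187961 + (y(346, -90) - 1*(-175275)))/(q(M(u(6), -4)) + 180797) = (187961 + ((⅓)*(-90) - 1*(-175275)))/(2*(13 - 5*6)² + 180797) = (187961 + (-30 + 175275))/(2*(13 - 30)² + 180797) = (187961 + 175245)/(2*(-17)² + 180797) = 363206/(2*289 + 180797) = 363206/(578 + 180797) = 363206/181375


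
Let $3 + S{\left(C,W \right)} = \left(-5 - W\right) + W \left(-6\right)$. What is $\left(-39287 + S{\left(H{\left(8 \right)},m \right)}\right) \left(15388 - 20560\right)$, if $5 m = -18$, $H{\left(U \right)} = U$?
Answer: $\frac{1015517028}{5} \approx 2.031 \cdot 10^{8}$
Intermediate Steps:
$m = - \frac{18}{5}$ ($m = \frac{1}{5} \left(-18\right) = - \frac{18}{5} \approx -3.6$)
$S{\left(C,W \right)} = -8 - 7 W$ ($S{\left(C,W \right)} = -3 - \left(5 + W - W \left(-6\right)\right) = -3 - \left(5 + 7 W\right) = -8 - 7 W$)
$\left(-39287 + S{\left(H{\left(8 \right)},m \right)}\right) \left(15388 - 20560\right) = \left(-39287 - - \frac{86}{5}\right) \left(15388 - 20560\right) = \left(-39287 + \left(-8 + \frac{126}{5}\right)\right) \left(-5172\right) = \left(-39287 + \frac{86}{5}\right) \left(-5172\right) = \left(- \frac{196349}{5}\right) \left(-5172\right) = \frac{1015517028}{5}$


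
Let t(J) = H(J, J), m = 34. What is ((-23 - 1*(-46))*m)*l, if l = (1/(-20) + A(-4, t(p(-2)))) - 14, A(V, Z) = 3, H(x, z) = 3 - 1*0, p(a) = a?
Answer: -86411/10 ≈ -8641.1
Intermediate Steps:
H(x, z) = 3 (H(x, z) = 3 + 0 = 3)
t(J) = 3
l = -221/20 (l = (1/(-20) + 3) - 14 = (-1/20 + 3) - 14 = 59/20 - 14 = -221/20 ≈ -11.050)
((-23 - 1*(-46))*m)*l = ((-23 - 1*(-46))*34)*(-221/20) = ((-23 + 46)*34)*(-221/20) = (23*34)*(-221/20) = 782*(-221/20) = -86411/10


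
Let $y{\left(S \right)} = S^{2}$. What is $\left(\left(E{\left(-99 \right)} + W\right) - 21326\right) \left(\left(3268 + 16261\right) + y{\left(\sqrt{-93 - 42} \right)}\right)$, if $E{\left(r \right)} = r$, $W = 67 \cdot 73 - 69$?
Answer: $-321998582$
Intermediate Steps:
$W = 4822$ ($W = 4891 - 69 = 4822$)
$\left(\left(E{\left(-99 \right)} + W\right) - 21326\right) \left(\left(3268 + 16261\right) + y{\left(\sqrt{-93 - 42} \right)}\right) = \left(\left(-99 + 4822\right) - 21326\right) \left(\left(3268 + 16261\right) + \left(\sqrt{-93 - 42}\right)^{2}\right) = \left(4723 - 21326\right) \left(19529 + \left(\sqrt{-135}\right)^{2}\right) = - 16603 \left(19529 + \left(3 i \sqrt{15}\right)^{2}\right) = - 16603 \left(19529 - 135\right) = \left(-16603\right) 19394 = -321998582$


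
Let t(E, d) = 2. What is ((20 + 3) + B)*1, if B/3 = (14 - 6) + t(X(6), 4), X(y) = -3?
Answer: 53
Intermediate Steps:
B = 30 (B = 3*((14 - 6) + 2) = 3*(8 + 2) = 3*10 = 30)
((20 + 3) + B)*1 = ((20 + 3) + 30)*1 = (23 + 30)*1 = 53*1 = 53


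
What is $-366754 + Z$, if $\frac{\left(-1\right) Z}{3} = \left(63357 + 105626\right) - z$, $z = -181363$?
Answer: $-1417792$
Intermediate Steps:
$Z = -1051038$ ($Z = - 3 \left(\left(63357 + 105626\right) - -181363\right) = - 3 \left(168983 + 181363\right) = \left(-3\right) 350346 = -1051038$)
$-366754 + Z = -366754 - 1051038 = -1417792$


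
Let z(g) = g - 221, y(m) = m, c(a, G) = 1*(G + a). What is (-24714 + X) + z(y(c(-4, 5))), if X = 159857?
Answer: 134923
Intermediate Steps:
c(a, G) = G + a
z(g) = -221 + g
(-24714 + X) + z(y(c(-4, 5))) = (-24714 + 159857) + (-221 + (5 - 4)) = 135143 + (-221 + 1) = 135143 - 220 = 134923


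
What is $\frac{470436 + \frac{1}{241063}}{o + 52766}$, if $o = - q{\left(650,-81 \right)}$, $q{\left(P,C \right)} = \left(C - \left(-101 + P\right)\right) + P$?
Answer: $\frac{113404713469}{12715108998} \approx 8.9189$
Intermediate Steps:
$q{\left(P,C \right)} = 101 + C$ ($q{\left(P,C \right)} = \left(101 + C - P\right) + P = 101 + C$)
$o = -20$ ($o = - (101 - 81) = \left(-1\right) 20 = -20$)
$\frac{470436 + \frac{1}{241063}}{o + 52766} = \frac{470436 + \frac{1}{241063}}{-20 + 52766} = \frac{470436 + \frac{1}{241063}}{52746} = \frac{113404713469}{241063} \cdot \frac{1}{52746} = \frac{113404713469}{12715108998}$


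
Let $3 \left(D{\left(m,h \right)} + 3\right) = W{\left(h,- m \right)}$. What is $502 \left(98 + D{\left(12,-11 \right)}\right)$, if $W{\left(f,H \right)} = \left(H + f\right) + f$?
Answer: $\frac{126002}{3} \approx 42001.0$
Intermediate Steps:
$W{\left(f,H \right)} = H + 2 f$
$D{\left(m,h \right)} = -3 - \frac{m}{3} + \frac{2 h}{3}$ ($D{\left(m,h \right)} = -3 + \frac{- m + 2 h}{3} = -3 + \left(- \frac{m}{3} + \frac{2 h}{3}\right) = -3 - \frac{m}{3} + \frac{2 h}{3}$)
$502 \left(98 + D{\left(12,-11 \right)}\right) = 502 \left(98 - \frac{43}{3}\right) = 502 \cdot \frac{251}{3} = \frac{126002}{3}$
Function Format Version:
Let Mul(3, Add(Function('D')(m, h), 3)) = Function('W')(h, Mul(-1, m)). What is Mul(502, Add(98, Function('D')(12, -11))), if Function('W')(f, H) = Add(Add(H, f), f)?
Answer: Rational(126002, 3) ≈ 42001.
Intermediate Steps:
Function('W')(f, H) = Add(H, Mul(2, f))
Function('D')(m, h) = Add(-3, Mul(Rational(-1, 3), m), Mul(Rational(2, 3), h)) (Function('D')(m, h) = Add(-3, Mul(Rational(1, 3), Add(Mul(-1, m), Mul(2, h)))) = Add(-3, Add(Mul(Rational(-1, 3), m), Mul(Rational(2, 3), h))) = Add(-3, Mul(Rational(-1, 3), m), Mul(Rational(2, 3), h)))
Mul(502, Add(98, Function('D')(12, -11))) = Mul(502, Add(98, Add(-3, Mul(Rational(-1, 3), 12), Mul(Rational(2, 3), -11)))) = Mul(502, Add(98, Add(-3, -4, Rational(-22, 3)))) = Mul(502, Add(98, Rational(-43, 3))) = Mul(502, Rational(251, 3)) = Rational(126002, 3)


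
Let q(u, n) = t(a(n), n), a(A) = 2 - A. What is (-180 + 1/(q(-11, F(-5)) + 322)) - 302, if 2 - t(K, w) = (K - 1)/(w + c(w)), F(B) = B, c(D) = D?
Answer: -782281/1623 ≈ -482.00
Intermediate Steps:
t(K, w) = 2 - (-1 + K)/(2*w) (t(K, w) = 2 - (K - 1)/(w + w) = 2 - (-1 + K)/(2*w))
q(u, n) = (-1 + 5*n)/(2*n) (q(u, n) = (1 - (2 - n) + 4*n)/(2*n) = (1 + (-2 + n) + 4*n)/(2*n) = (-1 + 5*n)/(2*n))
(-180 + 1/(q(-11, F(-5)) + 322)) - 302 = (-180 + 1/((1/2)*(-1 + 5*(-5))/(-5) + 322)) - 302 = (-180 + 1/((1/2)*(-1/5)*(-1 - 25) + 322)) - 302 = (-180 + 1/((1/2)*(-1/5)*(-26) + 322)) - 302 = (-180 + 1/(13/5 + 322)) - 302 = (-180 + 1/(1623/5)) - 302 = (-180 + 5/1623) - 302 = -292135/1623 - 302 = -782281/1623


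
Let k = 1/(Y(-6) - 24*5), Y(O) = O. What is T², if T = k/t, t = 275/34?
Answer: 289/300155625 ≈ 9.6283e-7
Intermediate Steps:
k = -1/126 (k = 1/(-6 - 24*5) = 1/(-6 - 120) = 1/(-126) = -1/126 ≈ -0.0079365)
t = 275/34 (t = 275*(1/34) = 275/34 ≈ 8.0882)
T = -17/17325 (T = -1/(126*275/34) = -1/126*34/275 = -17/17325 ≈ -0.00098124)
T² = (-17/17325)² = 289/300155625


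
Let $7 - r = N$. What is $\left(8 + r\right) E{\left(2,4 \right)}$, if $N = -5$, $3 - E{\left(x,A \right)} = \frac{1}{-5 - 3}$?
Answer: $\frac{125}{2} \approx 62.5$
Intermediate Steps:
$E{\left(x,A \right)} = \frac{25}{8}$ ($E{\left(x,A \right)} = 3 - \frac{1}{-5 - 3} = 3 - \frac{1}{-8} = 3 - - \frac{1}{8} = 3 + \frac{1}{8} = \frac{25}{8}$)
$r = 12$ ($r = 7 - -5 = 7 + 5 = 12$)
$\left(8 + r\right) E{\left(2,4 \right)} = \left(8 + 12\right) \frac{25}{8} = 20 \cdot \frac{25}{8} = \frac{125}{2}$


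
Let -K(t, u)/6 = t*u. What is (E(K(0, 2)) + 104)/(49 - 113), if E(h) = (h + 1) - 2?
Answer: -103/64 ≈ -1.6094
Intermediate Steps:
K(t, u) = -6*t*u
E(h) = -1 + h (E(h) = (1 + h) - 2 = -1 + h)
(E(K(0, 2)) + 104)/(49 - 113) = ((-1 - 6*0*2) + 104)/(49 - 113) = ((-1 + 0) + 104)/(-64) = (-1 + 104)*(-1/64) = 103*(-1/64) = -103/64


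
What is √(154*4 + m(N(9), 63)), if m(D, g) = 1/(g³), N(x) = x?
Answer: 19*√2986711/1323 ≈ 24.819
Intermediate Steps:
m(D, g) = g⁻³
√(154*4 + m(N(9), 63)) = √(154*4 + 63⁻³) = √(616 + 1/250047) = √(154028953/250047) = 19*√2986711/1323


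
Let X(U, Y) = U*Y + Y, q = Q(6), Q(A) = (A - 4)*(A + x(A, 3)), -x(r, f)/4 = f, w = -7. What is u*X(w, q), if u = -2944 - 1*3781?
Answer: -484200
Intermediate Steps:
x(r, f) = -4*f
Q(A) = (-12 + A)*(-4 + A) (Q(A) = (A - 4)*(A - 4*3) = (-4 + A)*(A - 12) = (-4 + A)*(-12 + A) = (-12 + A)*(-4 + A))
q = -12 (q = 48 + 6**2 - 16*6 = 48 + 36 - 96 = -12)
X(U, Y) = Y + U*Y
u = -6725 (u = -2944 - 3781 = -6725)
u*X(w, q) = -(-80700)*(1 - 7) = -(-80700)*(-6) = -6725*72 = -484200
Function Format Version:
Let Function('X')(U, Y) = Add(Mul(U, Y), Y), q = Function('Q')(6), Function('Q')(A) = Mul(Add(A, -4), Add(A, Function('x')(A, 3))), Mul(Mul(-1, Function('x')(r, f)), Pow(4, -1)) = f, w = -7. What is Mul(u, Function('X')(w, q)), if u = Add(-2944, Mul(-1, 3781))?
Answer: -484200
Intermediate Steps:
Function('x')(r, f) = Mul(-4, f)
Function('Q')(A) = Mul(Add(-12, A), Add(-4, A)) (Function('Q')(A) = Mul(Add(A, -4), Add(A, Mul(-4, 3))) = Mul(Add(-4, A), Add(A, -12)) = Mul(Add(-4, A), Add(-12, A)) = Mul(Add(-12, A), Add(-4, A)))
q = -12 (q = Add(48, Pow(6, 2), Mul(-16, 6)) = Add(48, 36, -96) = -12)
Function('X')(U, Y) = Add(Y, Mul(U, Y))
u = -6725 (u = Add(-2944, -3781) = -6725)
Mul(u, Function('X')(w, q)) = Mul(-6725, Mul(-12, Add(1, -7))) = Mul(-6725, Mul(-12, -6)) = Mul(-6725, 72) = -484200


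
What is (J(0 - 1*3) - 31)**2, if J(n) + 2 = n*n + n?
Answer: 729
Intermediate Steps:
J(n) = -2 + n + n**2 (J(n) = -2 + (n*n + n) = -2 + (n**2 + n) = -2 + (n + n**2) = -2 + n + n**2)
(J(0 - 1*3) - 31)**2 = ((-2 + (0 - 1*3) + (0 - 1*3)**2) - 31)**2 = ((-2 + (0 - 3) + (0 - 3)**2) - 31)**2 = ((-2 - 3 + (-3)**2) - 31)**2 = ((-2 - 3 + 9) - 31)**2 = (4 - 31)**2 = (-27)**2 = 729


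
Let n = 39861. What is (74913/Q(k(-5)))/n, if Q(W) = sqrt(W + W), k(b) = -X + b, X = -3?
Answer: -24971*I/26574 ≈ -0.93968*I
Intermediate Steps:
k(b) = 3 + b (k(b) = -1*(-3) + b = 3 + b)
Q(W) = sqrt(2)*sqrt(W) (Q(W) = sqrt(2*W) = sqrt(2)*sqrt(W))
(74913/Q(k(-5)))/n = (74913/((sqrt(2)*sqrt(3 - 5))))/39861 = (74913/((sqrt(2)*sqrt(-2))))*(1/39861) = (74913/((sqrt(2)*(I*sqrt(2)))))*(1/39861) = (74913/((2*I)))*(1/39861) = (74913*(-I/2))*(1/39861) = -74913*I/2*(1/39861) = -24971*I/26574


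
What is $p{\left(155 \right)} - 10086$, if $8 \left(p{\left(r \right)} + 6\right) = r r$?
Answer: $- \frac{56711}{8} \approx -7088.9$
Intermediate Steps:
$p{\left(r \right)} = -6 + \frac{r^{2}}{8}$ ($p{\left(r \right)} = -6 + \frac{r r}{8} = -6 + \frac{r^{2}}{8}$)
$p{\left(155 \right)} - 10086 = \left(-6 + \frac{155^{2}}{8}\right) - 10086 = \left(-6 + \frac{1}{8} \cdot 24025\right) - 10086 = \left(-6 + \frac{24025}{8}\right) - 10086 = \frac{23977}{8} - 10086 = - \frac{56711}{8}$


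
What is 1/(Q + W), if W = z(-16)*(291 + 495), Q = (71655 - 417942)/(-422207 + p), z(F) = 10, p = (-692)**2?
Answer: 56657/444977733 ≈ 0.00012733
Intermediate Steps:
p = 478864
Q = -346287/56657 (Q = (71655 - 417942)/(-422207 + 478864) = -346287/56657 ≈ -6.1120)
W = 7860 (W = 10*(291 + 495) = 10*786 = 7860)
1/(Q + W) = 1/(-346287/56657 + 7860) = 1/(444977733/56657) = 56657/444977733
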